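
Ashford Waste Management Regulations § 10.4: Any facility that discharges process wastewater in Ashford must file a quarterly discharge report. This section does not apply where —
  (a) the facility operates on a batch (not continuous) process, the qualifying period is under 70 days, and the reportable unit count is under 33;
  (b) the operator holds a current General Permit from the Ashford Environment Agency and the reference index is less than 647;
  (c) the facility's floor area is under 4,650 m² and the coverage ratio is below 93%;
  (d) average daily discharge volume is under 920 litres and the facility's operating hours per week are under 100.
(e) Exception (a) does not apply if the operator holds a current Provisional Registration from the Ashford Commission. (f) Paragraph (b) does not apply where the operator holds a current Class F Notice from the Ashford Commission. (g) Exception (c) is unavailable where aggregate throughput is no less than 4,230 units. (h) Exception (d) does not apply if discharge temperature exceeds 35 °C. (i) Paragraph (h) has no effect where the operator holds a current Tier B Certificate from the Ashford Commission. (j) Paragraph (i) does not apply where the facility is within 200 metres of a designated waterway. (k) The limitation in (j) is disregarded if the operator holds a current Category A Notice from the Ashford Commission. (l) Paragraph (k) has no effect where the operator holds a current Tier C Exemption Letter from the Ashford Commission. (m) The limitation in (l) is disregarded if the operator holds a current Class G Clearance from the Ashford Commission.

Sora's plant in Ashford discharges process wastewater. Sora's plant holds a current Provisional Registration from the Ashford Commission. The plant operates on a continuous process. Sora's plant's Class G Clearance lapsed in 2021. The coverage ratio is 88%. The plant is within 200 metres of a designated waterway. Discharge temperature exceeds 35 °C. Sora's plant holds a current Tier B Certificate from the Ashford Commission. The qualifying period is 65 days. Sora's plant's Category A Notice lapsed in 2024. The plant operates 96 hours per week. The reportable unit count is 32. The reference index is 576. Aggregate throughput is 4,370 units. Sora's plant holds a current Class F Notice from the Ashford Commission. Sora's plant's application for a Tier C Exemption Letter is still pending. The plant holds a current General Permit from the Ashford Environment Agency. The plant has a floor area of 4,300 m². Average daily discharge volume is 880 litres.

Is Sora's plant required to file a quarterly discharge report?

Yes — Sora's plant must file a quarterly discharge report.

Exception (a) requires that the facility operates on a batch (not continuous) process; but the facility operates on a continuous process, so (a) is unavailable.
Exception (b)'s conditions are all satisfied: a current General Permit is held; the reference index is 576, less than the 647 limit. However, paragraph (f) must be considered: (f) operates against (b): a current Class F Notice is held. (b) is therefore removed.
Exception (c): the facility's floor area is 4,300 m², under the 4,650 m² limit; the coverage ratio is 88%, below the 93% limit — every condition holds. Turning to paragraph (g): (g) operates — aggregate throughput is 4,370 units, meeting the 4,230 units threshold. (c) is therefore removed.
Exception (d) is satisfied on its face — average daily discharge volume is 880 litres, under the 920 litres limit; the facility's operating hours per week are 96, under the 100 limit. However, paragraphs (h)–(m) must be considered: (h) operates — discharge temperature exceeds 35 °C. (i) is engaged (a current Tier B Certificate is held), but is set aside by (j): (j) applies — the plant is within 200 m of a designated waterway. (k), which would lift (j), is not engaged — the Category A Notice is not current. (d) is therefore removed.
None of the exceptions is available; § 10.4 applies in full.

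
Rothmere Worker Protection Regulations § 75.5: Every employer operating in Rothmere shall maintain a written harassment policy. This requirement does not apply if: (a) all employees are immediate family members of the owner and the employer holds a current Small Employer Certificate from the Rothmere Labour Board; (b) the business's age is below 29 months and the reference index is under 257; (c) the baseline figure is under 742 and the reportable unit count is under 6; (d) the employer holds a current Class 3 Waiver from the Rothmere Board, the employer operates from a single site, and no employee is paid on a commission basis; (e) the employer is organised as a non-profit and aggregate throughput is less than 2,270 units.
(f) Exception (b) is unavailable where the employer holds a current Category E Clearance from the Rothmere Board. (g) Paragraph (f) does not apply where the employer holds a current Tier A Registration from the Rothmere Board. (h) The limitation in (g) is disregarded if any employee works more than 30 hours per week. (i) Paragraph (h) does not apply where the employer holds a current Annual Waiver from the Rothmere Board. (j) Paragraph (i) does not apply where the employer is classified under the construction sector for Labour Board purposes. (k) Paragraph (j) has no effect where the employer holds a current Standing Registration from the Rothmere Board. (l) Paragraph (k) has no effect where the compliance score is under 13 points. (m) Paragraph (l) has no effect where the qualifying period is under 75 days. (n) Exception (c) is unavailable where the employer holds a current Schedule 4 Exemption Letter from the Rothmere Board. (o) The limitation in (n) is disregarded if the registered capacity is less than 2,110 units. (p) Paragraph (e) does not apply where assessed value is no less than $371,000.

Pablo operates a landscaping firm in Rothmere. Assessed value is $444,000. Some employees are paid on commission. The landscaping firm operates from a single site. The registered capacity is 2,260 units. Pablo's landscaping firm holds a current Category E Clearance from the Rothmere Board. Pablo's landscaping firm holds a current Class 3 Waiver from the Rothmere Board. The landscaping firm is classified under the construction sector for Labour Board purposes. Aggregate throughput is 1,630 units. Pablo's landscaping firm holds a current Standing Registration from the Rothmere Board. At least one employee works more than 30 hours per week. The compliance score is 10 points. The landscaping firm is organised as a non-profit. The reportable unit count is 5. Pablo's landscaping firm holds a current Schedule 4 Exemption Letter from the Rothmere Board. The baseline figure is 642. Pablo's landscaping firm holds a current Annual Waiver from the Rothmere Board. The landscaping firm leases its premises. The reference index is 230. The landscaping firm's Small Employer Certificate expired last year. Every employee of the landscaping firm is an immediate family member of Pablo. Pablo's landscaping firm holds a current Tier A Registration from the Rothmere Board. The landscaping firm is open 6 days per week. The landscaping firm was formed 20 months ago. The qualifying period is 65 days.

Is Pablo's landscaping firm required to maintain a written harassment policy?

Exception (a) requires that the employer holds a current Small Employer Certificate from the Rothmere Labour Board; but the Small Employer Certificate has expired, so (a) is unavailable.
Exception (b)'s conditions are all satisfied: the business's age is 20 months, below the 29 months limit; the reference index is 230, under the 257 limit. Applying paragraphs (f)–(m): (f) operates (a current Category E Clearance is held), but is itself disapplied by (g): (g) operates — a current Tier A Registration is held. (h) applies (at least one employee exceeds 30 hours/week), but is overridden by (i): (i) is triggered — a current Annual Waiver is held. (j) is triggered (the landscaping firm is classified under the construction sector), but is itself disapplied by (k): (k) operates against (j): a current Standing Registration is held. (l) would limit (k) — the compliance score is 10 points, under the 13 points limit — but (m) sets (l) aside: (m) operates against (l): the qualifying period is 65 days, under the 75 days limit. Exception (b) stands.
Exception (c) is satisfied on its face — the baseline figure is 642, under the 742 limit; the reportable unit count is 5, under the 6 limit. But: (n) applies — a current Schedule 4 Exemption Letter is held. (o), which would lift (n), is not engaged — the registered capacity is 2,260 units, not less than 2,110 units. (c) is therefore removed.
Exception (d) fails — some employees are paid on commission.
All of (e)'s requirements are met (the employer is a non-profit; aggregate throughput is 1,630 units, less than the 2,270 units limit). But applying paragraph (p): (p) operates against (e): assessed value is $444,000, meeting the $371,000 threshold. Exception (e) does not apply.

No — exception (b) applies; Pablo's landscaping firm is not required to maintain a written harassment policy.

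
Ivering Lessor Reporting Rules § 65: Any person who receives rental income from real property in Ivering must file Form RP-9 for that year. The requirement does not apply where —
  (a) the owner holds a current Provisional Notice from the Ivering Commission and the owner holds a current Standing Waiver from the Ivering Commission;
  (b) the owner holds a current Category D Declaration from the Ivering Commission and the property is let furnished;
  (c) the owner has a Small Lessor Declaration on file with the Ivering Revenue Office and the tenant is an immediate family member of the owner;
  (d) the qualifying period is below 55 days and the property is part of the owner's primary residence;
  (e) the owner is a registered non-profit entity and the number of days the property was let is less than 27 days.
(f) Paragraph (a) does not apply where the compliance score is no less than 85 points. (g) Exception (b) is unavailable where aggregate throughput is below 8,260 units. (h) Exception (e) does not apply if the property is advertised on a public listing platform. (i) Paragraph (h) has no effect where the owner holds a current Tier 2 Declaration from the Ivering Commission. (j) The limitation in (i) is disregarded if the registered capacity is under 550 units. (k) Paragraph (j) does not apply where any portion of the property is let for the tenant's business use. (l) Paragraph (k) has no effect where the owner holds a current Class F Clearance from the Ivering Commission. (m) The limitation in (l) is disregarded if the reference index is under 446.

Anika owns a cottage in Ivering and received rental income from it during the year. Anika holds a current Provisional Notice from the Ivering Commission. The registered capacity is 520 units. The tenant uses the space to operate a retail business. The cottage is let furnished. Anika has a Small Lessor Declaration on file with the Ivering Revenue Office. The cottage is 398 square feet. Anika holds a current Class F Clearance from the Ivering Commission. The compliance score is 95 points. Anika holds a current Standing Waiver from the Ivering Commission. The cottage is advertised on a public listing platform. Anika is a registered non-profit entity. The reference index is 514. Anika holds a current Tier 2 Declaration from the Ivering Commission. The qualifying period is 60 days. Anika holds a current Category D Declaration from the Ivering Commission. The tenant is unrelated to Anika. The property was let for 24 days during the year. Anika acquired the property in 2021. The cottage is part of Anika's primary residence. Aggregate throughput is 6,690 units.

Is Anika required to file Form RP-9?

Yes — Anika must file Form RP-9.

Exception (a): a current Provisional Notice is held; a current Standing Waiver is held — every condition holds. Turning to paragraph (f): (f) is triggered — the compliance score is 95 points, meeting the 85 points threshold. (a) is therefore removed.
All of (b)'s requirements are met (a current Category D Declaration is held; the property is let furnished). Turning to paragraph (g): (g) is engaged — aggregate throughput is 6,690 units, below the 8,260 units limit. Exception (b) does not apply.
Exception (c) does not apply: the tenant is unrelated to the owner.
Exception (d) fails — the qualifying period is 60 days, not below 55 days.
Exception (e)'s conditions are all satisfied: Anika is a registered non-profit; the number of days the property was let is 24 days, less than the 27 days limit. But applying paragraphs (h)–(m): (h) operates against (e): the property is publicly advertised. (i) would limit (h) — a current Tier 2 Declaration is held — but (j) sets (i) aside: (j) is triggered — the registered capacity is 520 units, under the 550 units limit. (k) would limit (j) — the space is let for business use — but (l) sets (k) aside: (l) operates against (k): a current Class F Clearance is held. (m), which would lift (l), does not operate here — the reference index is 514, not under 446. So (e) is unavailable.
No exception applies. The general rule governs.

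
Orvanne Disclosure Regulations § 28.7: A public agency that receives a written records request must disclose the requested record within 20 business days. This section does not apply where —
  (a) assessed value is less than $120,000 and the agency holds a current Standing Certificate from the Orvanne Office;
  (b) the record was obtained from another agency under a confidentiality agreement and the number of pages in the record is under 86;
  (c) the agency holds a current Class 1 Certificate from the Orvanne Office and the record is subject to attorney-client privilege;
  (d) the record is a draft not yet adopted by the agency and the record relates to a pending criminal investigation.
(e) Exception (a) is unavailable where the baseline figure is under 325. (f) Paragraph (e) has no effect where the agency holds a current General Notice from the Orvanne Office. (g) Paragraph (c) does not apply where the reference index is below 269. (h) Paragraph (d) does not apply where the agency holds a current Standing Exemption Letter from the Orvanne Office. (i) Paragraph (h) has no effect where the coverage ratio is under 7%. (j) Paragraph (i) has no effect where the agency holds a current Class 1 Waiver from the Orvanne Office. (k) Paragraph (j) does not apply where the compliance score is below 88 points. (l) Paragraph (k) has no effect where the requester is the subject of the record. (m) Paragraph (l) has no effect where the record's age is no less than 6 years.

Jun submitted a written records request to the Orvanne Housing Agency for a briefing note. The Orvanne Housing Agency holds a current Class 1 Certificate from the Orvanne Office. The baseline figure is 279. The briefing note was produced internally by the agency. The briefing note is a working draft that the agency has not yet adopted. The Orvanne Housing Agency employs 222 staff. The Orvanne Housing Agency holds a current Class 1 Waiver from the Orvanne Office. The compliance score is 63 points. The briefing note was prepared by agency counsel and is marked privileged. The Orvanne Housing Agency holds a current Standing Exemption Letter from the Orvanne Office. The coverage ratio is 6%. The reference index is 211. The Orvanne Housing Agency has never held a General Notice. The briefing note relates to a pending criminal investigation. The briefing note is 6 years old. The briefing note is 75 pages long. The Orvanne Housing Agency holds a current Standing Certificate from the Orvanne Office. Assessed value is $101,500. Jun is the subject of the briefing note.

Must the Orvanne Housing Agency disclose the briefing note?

No — exception (d) applies; the Orvanne Housing Agency is not required to disclose the briefing note.

Exception (a) is satisfied on its face — assessed value is $101,500, less than the $120,000 limit; a current Standing Certificate is held. However, paragraphs (e)–(f) must be considered: (e) operates against (a): the baseline figure is 279, under the 325 limit. (f) is not engaged (there is no General Notice in force), so (e) stands. Exception (a) does not apply.
Exception (b) does not apply: the briefing note was produced internally.
Exception (c) is satisfied on its face — a current Class 1 Certificate is held; the briefing note is privileged. But applying paragraph (g): (g) applies — the reference index is 211, below the 269 limit. Exception (c) does not apply.
Exception (d): the briefing note is an unadopted draft; the briefing note relates to a pending investigation — every condition holds. As to paragraphs (h)–(m): (h) is triggered (a current Standing Exemption Letter is held), but yields to (i): (i) applies — the coverage ratio is 6%, under the 7% limit. (j) is triggered (a current Class 1 Waiver is held), but is displaced by (k): (k) operates — the compliance score is 63 points, below the 88 points limit. (l) would limit (k) — Jun is the subject of the briefing note — but (m) sets (l) aside: (m) operates against (l): the record's age is 6 years, meeting the 6 years threshold. (d) remains available.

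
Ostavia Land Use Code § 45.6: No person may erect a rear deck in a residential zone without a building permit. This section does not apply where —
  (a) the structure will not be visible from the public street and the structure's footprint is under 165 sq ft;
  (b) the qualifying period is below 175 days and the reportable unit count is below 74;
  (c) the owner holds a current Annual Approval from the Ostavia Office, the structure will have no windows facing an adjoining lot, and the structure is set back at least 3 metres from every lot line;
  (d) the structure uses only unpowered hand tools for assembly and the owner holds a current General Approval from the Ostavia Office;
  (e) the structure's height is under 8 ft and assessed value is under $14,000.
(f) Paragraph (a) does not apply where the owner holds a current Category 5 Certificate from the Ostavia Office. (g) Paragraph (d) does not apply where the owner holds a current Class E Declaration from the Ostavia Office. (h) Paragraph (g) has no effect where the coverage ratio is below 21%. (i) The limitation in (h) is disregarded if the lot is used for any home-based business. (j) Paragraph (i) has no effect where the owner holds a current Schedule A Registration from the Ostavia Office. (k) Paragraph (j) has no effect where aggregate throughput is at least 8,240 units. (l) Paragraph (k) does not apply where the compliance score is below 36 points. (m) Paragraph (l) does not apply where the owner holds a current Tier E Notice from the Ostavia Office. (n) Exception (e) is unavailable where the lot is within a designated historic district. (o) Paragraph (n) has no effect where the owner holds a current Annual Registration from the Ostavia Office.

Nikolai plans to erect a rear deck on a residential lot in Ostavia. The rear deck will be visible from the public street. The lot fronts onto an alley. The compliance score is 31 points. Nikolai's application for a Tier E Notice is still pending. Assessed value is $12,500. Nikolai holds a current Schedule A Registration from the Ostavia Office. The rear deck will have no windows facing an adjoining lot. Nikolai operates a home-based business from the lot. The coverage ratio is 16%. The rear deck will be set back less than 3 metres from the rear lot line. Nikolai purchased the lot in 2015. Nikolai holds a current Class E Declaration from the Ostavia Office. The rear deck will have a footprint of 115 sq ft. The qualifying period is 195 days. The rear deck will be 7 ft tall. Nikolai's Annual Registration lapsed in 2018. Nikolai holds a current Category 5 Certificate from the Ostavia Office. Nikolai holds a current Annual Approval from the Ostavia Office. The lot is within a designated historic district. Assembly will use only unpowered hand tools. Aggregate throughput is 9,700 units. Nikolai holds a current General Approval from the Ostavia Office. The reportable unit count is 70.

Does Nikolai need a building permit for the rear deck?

No — exception (d) applies; Nikolai does not need a building permit.

Exception (a) fails — the structure will be visible from the street.
Exception (b) fails — the qualifying period is 195 days, not below 175 days.
Exception (c) does not apply: the rear setback is under 3 m.
All of (d)'s requirements are met (assembly uses only hand tools; a current General Approval is held). Under paragraphs (g)–(m): (g) applies (a current Class E Declaration is held), but is itself disapplied by (h): (h) applies — the coverage ratio is 16%, below the 21% limit. (i) would limit (h) — a home-based business operates on the lot — but (j) sets (i) aside: (j) applies — a current Schedule A Registration is held. (k) would limit (j) — aggregate throughput is 9,700 units, meeting the 8,240 units threshold — but (l) sets (k) aside: (l) operates against (k): the compliance score is 31 points, below the 36 points limit. (m), which would lift (l), is inapplicable — no current Tier E Notice is held. (d) remains available.
All of (e)'s requirements are met (the structure's height is 7 ft, under the 8 ft limit; assessed value is $12,500, under the $14,000 limit). However, paragraphs (n)–(o) must be considered: (n) operates against (e): the lot is in a historic district. (o), which would lift (n), is not triggered — there is no Annual Registration in force. Exception (e) does not apply.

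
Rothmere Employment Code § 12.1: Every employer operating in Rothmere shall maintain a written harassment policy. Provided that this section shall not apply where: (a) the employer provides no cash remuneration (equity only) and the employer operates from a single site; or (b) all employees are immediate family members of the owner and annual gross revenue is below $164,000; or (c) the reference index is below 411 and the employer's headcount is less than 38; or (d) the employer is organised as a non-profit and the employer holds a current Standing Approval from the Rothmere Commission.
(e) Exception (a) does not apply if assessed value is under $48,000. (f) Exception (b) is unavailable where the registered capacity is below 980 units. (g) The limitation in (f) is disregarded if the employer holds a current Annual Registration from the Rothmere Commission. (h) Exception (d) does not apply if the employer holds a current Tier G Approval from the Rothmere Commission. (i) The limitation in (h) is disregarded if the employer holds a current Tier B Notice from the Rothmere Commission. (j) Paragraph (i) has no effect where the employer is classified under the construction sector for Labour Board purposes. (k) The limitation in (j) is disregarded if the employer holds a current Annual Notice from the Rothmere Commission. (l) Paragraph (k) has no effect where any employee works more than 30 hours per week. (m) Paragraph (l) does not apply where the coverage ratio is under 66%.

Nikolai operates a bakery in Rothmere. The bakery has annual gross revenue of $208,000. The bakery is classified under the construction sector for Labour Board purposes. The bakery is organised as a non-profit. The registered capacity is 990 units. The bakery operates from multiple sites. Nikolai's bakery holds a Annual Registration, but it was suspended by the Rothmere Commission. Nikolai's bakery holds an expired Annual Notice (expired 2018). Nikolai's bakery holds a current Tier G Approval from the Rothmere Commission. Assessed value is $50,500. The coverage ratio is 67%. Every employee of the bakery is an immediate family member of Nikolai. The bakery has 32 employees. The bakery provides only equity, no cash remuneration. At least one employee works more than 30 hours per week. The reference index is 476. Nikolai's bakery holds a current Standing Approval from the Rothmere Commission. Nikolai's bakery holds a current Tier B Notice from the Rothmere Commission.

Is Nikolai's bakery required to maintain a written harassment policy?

Yes — Nikolai's bakery must maintain a written harassment policy.

Exception (a) does not apply: the employer operates from multiple sites.
Exception (b) requires that annual gross revenue is below $164,000; but annual gross revenue is $208,000, not below $164,000, so (b) is unavailable.
Exception (c) requires that the reference index is below 411; but the reference index is 476, not below 411, so (c) is unavailable.
Exception (d) is satisfied on its face — the employer is a non-profit; a current Standing Approval is held. Turning to paragraphs (h)–(m): (h) operates — a current Tier G Approval is held. (i) would limit (h) — a current Tier B Notice is held — but (j) sets (i) aside: (j) is triggered — the bakery is classified under the construction sector. (k) is inapplicable (there is no Annual Notice in force), so (j) stands. So (d) is unavailable.
None of the exceptions is available; § 12.1 applies in full.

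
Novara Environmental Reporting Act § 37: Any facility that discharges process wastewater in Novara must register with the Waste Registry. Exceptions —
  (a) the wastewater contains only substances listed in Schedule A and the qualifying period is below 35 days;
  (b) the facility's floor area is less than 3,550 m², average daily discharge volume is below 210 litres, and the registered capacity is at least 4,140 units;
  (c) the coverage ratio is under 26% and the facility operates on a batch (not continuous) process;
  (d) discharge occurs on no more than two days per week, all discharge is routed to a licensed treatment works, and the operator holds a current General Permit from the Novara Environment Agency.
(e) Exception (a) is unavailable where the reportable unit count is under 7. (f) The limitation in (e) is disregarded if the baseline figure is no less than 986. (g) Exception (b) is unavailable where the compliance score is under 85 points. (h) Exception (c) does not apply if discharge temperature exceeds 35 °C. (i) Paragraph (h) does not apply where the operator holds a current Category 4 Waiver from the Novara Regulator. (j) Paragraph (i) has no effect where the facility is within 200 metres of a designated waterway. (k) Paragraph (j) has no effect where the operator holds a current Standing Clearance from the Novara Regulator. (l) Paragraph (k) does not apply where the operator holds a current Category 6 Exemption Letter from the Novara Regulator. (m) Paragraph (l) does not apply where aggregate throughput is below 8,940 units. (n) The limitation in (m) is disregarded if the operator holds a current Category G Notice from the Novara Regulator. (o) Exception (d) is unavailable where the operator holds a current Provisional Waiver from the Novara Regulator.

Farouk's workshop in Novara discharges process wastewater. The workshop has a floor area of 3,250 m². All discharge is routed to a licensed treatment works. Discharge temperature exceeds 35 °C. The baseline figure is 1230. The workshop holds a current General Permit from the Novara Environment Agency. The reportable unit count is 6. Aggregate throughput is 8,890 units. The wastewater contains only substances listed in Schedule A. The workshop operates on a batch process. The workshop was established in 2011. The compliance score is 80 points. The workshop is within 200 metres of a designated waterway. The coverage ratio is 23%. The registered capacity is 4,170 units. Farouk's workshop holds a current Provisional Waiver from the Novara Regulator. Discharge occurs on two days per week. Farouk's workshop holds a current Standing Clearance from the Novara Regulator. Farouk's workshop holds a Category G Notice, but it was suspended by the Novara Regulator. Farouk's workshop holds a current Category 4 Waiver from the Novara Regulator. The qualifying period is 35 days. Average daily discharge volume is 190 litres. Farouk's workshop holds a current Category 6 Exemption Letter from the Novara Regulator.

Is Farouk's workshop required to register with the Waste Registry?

Exception (a) fails — the qualifying period is 35 days, not below 35 days.
Exception (b): the facility's floor area is 3,250 m², less than the 3,550 m² limit; average daily discharge volume is 190 litres, below the 210 litres limit; the registered capacity is 4,170 units, meeting the 4,140 units threshold — every condition holds. But: (g) operates against (b): the compliance score is 80 points, under the 85 points limit. So (b) is unavailable.
All of (c)'s requirements are met (the coverage ratio is 23%, under the 26% limit; the facility operates on a batch process). Under paragraphs (h)–(n): (h) would limit (c) — discharge temperature exceeds 35 °C — but (i) sets (h) aside: (i) operates against (h): a current Category 4 Waiver is held. (j) applies (the workshop is within 200 m of a designated waterway), but is overridden by (k): (k) applies — a current Standing Clearance is held. (l) would limit (k) — a current Category 6 Exemption Letter is held — but (m) sets (l) aside: (m) operates against (l): aggregate throughput is 8,890 units, below the 8,940 units limit. (n), which would lift (m), is inapplicable — the Category G Notice is not current. (c) remains available.
Exception (d) is satisfied on its face — discharge occurs on no more than two days per week; discharge is routed to a licensed treatment works; a current General Permit is held. But: (o) operates — a current Provisional Waiver is held. Exception (d) does not apply.

No — exception (c) applies; Farouk's workshop is not required to register with the Waste Registry.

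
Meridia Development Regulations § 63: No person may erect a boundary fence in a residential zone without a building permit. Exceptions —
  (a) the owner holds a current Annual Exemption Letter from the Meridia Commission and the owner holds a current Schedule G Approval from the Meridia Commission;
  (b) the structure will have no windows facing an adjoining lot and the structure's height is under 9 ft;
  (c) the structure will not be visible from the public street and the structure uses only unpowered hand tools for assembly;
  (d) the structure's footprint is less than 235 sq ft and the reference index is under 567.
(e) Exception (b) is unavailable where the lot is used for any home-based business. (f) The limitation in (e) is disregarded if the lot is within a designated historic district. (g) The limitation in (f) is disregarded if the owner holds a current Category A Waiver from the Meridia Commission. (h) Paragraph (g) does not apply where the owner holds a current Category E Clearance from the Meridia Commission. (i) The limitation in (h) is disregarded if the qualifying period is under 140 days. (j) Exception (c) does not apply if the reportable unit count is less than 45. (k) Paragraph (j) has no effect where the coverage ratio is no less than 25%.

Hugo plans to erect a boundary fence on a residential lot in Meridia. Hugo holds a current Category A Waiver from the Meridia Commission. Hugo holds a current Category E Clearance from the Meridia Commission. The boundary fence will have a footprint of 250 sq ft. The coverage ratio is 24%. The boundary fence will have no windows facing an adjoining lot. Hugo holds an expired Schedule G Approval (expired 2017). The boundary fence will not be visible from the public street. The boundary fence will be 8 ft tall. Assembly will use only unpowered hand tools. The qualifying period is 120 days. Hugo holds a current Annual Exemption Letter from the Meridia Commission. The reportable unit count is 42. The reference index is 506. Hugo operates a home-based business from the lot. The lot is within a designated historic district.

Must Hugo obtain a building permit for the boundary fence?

Yes — Hugo must obtain a building permit.

Exception (a) fails — the Schedule G Approval is not current.
All of (b)'s requirements are met (no windows face an adjoining lot; the structure's height is 8 ft, under the 9 ft limit). But: (e) applies — a home-based business operates on the lot. (f) would limit (e) — the lot is in a historic district — but (g) sets (f) aside: (g) operates against (f): a current Category A Waiver is held. (h) is triggered (a current Category E Clearance is held), but yields to (i): (i) operates — the qualifying period is 120 days, under the 140 days limit. Exception (b) does not apply.
All of (c)'s requirements are met (the structure will not be visible from the street; assembly uses only hand tools). But applying paragraphs (j)–(k): (j) operates against (c): the reportable unit count is 42, less than the 45 limit. (k) is not engaged (the coverage ratio is 24%, short of 25%), so (j) stands. Exception (c) does not apply.
Exception (d) fails — the structure's footprint is 250 sq ft, not less than 235 sq ft.
None of the exceptions is available; § 63 applies in full.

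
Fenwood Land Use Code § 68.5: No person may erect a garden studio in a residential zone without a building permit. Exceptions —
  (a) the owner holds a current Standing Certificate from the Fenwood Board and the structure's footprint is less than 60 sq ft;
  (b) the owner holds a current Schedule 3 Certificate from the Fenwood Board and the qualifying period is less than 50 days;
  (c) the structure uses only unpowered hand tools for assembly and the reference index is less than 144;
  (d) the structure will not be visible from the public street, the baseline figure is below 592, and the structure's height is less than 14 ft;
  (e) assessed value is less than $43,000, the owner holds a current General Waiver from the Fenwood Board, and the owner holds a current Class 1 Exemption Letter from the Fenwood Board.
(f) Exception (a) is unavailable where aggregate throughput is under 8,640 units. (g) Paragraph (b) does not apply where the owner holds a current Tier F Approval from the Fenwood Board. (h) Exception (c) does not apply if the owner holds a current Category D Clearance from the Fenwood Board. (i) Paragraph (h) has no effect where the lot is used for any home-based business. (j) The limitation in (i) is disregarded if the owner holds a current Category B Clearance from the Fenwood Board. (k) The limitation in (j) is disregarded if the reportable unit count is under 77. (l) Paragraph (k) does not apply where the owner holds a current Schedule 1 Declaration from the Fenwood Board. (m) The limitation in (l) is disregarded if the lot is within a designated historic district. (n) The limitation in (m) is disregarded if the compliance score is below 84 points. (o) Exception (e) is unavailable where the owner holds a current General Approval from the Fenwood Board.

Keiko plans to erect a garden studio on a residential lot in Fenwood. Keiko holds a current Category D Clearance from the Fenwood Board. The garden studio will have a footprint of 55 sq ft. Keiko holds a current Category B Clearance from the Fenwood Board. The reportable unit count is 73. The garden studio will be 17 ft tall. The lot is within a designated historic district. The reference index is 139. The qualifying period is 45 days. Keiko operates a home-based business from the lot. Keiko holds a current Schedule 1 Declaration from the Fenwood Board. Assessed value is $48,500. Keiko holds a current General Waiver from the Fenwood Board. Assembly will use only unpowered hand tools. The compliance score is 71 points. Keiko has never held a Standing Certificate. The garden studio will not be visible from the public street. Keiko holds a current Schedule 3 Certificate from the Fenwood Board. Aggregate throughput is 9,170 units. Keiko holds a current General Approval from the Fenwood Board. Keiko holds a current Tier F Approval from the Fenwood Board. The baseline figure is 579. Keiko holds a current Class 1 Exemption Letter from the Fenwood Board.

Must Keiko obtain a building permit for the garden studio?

Yes — Keiko must obtain a building permit.

Exception (a) requires that the owner holds a current Standing Certificate from the Fenwood Board; but the Standing Certificate is not current, so (a) is unavailable.
Exception (b) is satisfied on its face — a current Schedule 3 Certificate is held; the qualifying period is 45 days, less than the 50 days limit. But: (g) is engaged — a current Tier F Approval is held. (b) is therefore removed.
Exception (c): assembly uses only hand tools; the reference index is 139, less than the 144 limit — every condition holds. However, paragraphs (h)–(n) must be considered: (h) applies — a current Category D Clearance is held. (i) operates (a home-based business operates on the lot), but yields to (j): (j) is engaged — a current Category B Clearance is held. (k) is triggered (the reportable unit count is 73, under the 77 limit), but is itself disapplied by (l): (l) is engaged — a current Schedule 1 Declaration is held. (m) would limit (l) — the lot is in a historic district — but (n) sets (m) aside: (n) applies — the compliance score is 71 points, below the 84 points limit. So (c) is unavailable.
Exception (d) fails — the structure's height is 17 ft, not less than 14 ft.
Exception (e) requires that assessed value is less than $43,000; but assessed value is $48,500, not less than $43,000, so (e) is unavailable.
None of the exceptions is available; § 68.5 applies in full.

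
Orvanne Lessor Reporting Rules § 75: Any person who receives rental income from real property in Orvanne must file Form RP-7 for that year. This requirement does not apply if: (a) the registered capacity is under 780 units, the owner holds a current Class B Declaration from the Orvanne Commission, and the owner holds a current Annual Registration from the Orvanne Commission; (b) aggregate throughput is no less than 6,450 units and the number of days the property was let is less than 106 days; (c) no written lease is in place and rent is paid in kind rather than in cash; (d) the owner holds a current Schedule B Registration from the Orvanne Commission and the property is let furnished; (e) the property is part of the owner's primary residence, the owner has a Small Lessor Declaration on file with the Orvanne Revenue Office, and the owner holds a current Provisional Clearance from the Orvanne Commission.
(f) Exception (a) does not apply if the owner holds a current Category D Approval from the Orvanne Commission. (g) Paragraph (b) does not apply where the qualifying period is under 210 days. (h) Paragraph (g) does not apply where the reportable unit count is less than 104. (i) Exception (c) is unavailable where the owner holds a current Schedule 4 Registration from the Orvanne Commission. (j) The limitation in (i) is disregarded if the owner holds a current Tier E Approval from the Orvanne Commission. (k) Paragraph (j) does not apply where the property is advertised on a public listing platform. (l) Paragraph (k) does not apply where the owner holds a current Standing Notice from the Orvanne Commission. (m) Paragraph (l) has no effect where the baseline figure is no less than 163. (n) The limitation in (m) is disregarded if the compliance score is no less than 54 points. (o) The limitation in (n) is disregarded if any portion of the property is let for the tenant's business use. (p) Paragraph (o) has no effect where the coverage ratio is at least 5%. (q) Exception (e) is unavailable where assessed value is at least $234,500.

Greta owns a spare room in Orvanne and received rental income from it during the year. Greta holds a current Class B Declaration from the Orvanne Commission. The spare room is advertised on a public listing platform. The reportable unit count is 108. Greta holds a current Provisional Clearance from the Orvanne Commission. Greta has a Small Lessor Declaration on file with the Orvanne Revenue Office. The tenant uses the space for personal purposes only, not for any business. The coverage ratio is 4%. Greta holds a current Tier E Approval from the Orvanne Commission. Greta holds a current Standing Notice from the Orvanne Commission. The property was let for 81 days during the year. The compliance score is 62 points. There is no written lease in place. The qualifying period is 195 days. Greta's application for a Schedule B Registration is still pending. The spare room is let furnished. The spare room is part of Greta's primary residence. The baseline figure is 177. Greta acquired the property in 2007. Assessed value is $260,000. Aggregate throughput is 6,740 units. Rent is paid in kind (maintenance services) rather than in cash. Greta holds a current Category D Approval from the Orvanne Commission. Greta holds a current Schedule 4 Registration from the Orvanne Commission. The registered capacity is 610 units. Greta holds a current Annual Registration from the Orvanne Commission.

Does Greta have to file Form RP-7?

No — exception (c) applies; Greta is not required to file Form RP-7.

All of (a)'s requirements are met (the registered capacity is 610 units, under the 780 units limit; a current Class B Declaration is held; a current Annual Registration is held). But applying paragraph (f): (f) operates against (a): a current Category D Approval is held. (a) is therefore removed.
All of (b)'s requirements are met (aggregate throughput is 6,740 units, meeting the 6,450 units threshold; the number of days the property was let is 81 days, less than the 106 days limit). But applying paragraphs (g)–(h): (g) operates against (b): the qualifying period is 195 days, under the 210 days limit. (h) does not operate here (the reportable unit count is 108, not less than 104), so (g) stands. (b) is therefore removed.
Exception (c)'s conditions are all satisfied: there is no written lease; rent is paid in kind. Considering the limiting provisions: (i) would limit (c) — a current Schedule 4 Registration is held — but (j) sets (i) aside: (j) operates against (i): a current Tier E Approval is held. (k) would limit (j) — the property is publicly advertised — but (l) sets (k) aside: (l) applies — a current Standing Notice is held. (m) would limit (l) — the baseline figure is 177, meeting the 163 threshold — but (n) sets (m) aside: (n) operates against (m): the compliance score is 62 points, meeting the 54 points threshold. (o), which would lift (n), does not operate here — the space is used for personal purposes only. So (c) applies.
Exception (d) fails — no current Schedule B Registration is held.
Exception (e) is satisfied on its face — the spare room is part of the primary residence; a Small Lessor Declaration is on file; a current Provisional Clearance is held. But applying paragraph (q): (q) operates against (e): assessed value is $260,000, meeting the $234,500 threshold. (e) is therefore removed.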